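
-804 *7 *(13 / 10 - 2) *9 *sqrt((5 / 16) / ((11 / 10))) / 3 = 29547 *sqrt(22) / 22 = 6299.44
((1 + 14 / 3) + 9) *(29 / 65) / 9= 1276 / 1755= 0.73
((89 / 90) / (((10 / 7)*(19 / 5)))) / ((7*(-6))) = -89 / 20520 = -0.00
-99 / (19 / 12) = -1188 / 19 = -62.53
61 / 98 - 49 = -4741 / 98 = -48.38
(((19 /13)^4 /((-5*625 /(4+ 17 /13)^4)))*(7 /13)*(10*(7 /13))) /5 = -289492183832418 /430807787028125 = -0.67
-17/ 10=-1.70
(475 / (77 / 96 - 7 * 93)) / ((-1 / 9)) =410400 / 62419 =6.57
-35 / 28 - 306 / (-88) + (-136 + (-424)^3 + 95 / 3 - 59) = -76225185.11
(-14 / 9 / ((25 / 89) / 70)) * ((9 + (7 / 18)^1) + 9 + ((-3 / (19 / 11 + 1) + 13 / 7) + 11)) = -23664032 / 2025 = -11685.94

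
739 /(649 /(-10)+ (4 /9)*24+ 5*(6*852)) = 22170 /765173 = 0.03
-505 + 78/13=-499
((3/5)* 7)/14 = 3/10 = 0.30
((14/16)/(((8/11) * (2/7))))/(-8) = -539/1024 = -0.53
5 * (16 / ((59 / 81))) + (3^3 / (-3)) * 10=1170 / 59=19.83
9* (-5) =-45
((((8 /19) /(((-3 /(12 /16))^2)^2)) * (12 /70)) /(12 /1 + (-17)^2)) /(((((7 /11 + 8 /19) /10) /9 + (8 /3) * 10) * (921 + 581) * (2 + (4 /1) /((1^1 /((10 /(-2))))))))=-33 /25409919107104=-0.00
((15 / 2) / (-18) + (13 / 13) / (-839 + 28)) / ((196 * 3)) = -83 / 116784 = -0.00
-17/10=-1.70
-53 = -53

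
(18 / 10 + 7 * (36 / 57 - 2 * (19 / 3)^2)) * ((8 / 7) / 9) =-3798488 / 53865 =-70.52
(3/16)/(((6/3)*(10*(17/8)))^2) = 3/28900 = 0.00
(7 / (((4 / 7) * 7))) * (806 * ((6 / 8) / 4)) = 8463 / 32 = 264.47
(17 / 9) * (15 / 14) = 85 / 42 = 2.02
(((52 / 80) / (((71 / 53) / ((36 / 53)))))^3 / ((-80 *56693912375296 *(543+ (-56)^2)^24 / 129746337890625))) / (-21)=50445376171875 / 39103384468402371881030367473778288975537095529945903076332144217758217693434523983632813990908226502656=0.00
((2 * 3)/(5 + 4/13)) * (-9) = -234/23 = -10.17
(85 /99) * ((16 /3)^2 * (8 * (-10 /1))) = -1740800 /891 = -1953.76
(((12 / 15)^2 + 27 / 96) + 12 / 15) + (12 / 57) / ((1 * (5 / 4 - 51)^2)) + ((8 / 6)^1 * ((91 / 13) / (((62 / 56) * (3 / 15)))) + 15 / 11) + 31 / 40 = 28332337905689 / 615779709600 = 46.01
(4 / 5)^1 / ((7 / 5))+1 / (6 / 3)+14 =211 / 14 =15.07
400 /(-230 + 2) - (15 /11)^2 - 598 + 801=1375166 /6897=199.39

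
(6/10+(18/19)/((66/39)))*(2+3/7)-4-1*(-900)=6574844/7315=898.82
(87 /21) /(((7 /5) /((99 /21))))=4785 /343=13.95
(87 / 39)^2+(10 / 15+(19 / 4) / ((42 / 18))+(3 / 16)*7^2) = 957731 / 56784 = 16.87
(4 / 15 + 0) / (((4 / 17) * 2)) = 0.57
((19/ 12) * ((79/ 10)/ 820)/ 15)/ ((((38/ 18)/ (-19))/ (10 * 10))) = -1501/ 1640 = -0.92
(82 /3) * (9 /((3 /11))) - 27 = 875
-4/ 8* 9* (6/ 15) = -9/ 5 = -1.80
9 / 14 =0.64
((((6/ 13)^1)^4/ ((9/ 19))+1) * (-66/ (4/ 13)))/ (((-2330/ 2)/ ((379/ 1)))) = 76.47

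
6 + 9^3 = 735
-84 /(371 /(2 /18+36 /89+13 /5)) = -0.71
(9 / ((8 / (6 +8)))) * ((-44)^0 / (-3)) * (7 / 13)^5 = -352947 / 1485172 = -0.24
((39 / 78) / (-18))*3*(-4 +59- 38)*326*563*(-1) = 1560073 / 6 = 260012.17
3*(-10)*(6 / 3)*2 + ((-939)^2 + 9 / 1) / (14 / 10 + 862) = 1296870 / 1439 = 901.23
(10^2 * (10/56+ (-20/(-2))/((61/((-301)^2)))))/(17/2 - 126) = -253685850/20069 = -12640.68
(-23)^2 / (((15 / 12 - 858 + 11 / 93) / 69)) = -13578372 / 318667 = -42.61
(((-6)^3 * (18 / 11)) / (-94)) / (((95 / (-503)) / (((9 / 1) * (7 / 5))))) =-250.85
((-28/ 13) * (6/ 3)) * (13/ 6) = -9.33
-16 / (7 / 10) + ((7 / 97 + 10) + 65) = 52.22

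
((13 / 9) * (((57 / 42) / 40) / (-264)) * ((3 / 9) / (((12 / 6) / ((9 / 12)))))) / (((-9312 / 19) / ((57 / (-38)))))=-4693 / 66080931840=-0.00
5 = 5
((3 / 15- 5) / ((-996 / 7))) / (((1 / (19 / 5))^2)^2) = 1824494 / 259375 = 7.03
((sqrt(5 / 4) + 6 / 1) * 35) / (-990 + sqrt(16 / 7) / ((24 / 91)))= -7484400 / 35282417 - 623700 * sqrt(5) / 35282417 - 16380 * sqrt(7) / 35282417 - 1365 * sqrt(35) / 35282417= -0.25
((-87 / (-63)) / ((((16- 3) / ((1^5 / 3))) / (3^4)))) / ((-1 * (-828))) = 29 / 8372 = 0.00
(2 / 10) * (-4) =-4 / 5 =-0.80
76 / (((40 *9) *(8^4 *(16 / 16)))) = 19 / 368640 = 0.00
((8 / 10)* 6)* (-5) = -24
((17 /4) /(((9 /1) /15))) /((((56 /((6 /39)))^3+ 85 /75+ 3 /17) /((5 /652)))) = 0.00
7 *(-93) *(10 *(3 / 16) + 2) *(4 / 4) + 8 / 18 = -181597 / 72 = -2522.18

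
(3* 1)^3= 27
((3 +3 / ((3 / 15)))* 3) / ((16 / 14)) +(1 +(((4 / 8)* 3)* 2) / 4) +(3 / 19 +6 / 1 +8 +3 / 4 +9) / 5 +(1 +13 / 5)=4361 / 76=57.38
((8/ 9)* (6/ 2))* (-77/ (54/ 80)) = -24640/ 81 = -304.20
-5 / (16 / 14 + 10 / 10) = -7 / 3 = -2.33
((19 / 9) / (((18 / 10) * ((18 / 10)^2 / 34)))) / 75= 3230 / 19683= 0.16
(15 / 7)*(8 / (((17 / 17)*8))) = 15 / 7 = 2.14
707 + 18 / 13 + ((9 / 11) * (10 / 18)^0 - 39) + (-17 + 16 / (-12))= 279652 / 429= 651.87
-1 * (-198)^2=-39204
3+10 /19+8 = 219 /19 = 11.53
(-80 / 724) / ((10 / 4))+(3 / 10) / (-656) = -53023 / 1187360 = -0.04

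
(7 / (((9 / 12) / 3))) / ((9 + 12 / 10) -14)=-140 / 19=-7.37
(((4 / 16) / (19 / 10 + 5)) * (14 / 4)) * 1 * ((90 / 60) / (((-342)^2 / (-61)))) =-2135 / 21521376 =-0.00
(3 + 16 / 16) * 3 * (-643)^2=4961388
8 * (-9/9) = -8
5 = 5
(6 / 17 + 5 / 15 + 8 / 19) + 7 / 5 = 12148 / 4845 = 2.51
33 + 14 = 47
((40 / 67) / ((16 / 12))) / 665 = 6 / 8911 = 0.00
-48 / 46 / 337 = -24 / 7751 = -0.00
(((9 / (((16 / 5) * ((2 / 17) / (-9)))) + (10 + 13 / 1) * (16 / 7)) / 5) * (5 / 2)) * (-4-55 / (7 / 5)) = 11034957 / 3136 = 3518.80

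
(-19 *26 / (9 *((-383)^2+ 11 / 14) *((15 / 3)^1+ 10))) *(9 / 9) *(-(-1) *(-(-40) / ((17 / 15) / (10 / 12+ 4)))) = -4011280 / 942628563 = -0.00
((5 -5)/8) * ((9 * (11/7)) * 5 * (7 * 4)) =0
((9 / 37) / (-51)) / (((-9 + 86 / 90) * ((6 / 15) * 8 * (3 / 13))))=2925 / 3643168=0.00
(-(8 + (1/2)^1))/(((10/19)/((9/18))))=-323/40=-8.08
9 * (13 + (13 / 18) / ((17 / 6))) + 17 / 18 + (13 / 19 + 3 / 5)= 3532667 / 29070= 121.52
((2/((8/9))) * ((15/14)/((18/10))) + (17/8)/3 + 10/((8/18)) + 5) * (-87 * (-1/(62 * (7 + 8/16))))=35989/6510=5.53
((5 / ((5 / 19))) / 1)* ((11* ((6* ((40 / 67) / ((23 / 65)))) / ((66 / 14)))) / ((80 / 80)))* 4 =2766400 / 1541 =1795.20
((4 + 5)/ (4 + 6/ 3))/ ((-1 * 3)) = -1/ 2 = -0.50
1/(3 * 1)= 1/3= 0.33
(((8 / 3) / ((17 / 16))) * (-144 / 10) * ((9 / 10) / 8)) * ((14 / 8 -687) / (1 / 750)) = 35523360 / 17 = 2089609.41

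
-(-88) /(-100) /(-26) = 11 /325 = 0.03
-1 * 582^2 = -338724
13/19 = 0.68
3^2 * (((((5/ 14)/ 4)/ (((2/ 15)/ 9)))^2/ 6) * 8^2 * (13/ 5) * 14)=3553875/ 28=126924.11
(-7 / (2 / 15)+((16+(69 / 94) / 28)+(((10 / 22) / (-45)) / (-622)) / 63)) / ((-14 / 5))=19001013365 / 1458659664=13.03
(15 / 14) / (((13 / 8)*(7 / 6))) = 360 / 637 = 0.57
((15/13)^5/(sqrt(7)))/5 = 151875 *sqrt(7)/2599051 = 0.15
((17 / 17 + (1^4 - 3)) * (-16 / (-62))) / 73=-8 / 2263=-0.00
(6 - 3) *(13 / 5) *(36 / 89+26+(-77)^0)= 95121 / 445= 213.76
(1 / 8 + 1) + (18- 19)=1 / 8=0.12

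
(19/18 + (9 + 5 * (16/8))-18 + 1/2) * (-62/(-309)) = 1426/2781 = 0.51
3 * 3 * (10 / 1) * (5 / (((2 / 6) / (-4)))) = -5400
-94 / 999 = -0.09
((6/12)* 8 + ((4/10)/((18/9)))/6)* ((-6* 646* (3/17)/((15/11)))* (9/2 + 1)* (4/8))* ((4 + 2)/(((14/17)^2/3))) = -147661.95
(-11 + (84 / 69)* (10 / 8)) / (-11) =218 / 253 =0.86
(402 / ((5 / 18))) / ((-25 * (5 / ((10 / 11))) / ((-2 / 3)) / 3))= 28944 / 1375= 21.05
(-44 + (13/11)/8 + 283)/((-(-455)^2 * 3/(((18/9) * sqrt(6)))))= -0.00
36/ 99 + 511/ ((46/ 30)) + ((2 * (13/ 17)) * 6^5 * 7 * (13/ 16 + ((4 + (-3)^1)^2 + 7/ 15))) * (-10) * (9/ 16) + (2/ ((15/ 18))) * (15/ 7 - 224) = -321385081757/ 301070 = -1067476.27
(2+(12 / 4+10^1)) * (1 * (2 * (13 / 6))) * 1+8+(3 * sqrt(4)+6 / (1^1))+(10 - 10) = 85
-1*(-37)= 37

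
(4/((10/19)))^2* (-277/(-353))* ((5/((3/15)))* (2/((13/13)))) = 2266.22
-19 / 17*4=-76 / 17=-4.47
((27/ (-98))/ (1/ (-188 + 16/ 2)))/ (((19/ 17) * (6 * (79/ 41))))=282285/ 73549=3.84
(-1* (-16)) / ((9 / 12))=64 / 3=21.33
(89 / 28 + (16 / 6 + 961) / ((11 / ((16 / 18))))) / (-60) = -674017 / 498960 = -1.35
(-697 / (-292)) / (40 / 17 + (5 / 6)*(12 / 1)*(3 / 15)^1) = 11849 / 21608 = 0.55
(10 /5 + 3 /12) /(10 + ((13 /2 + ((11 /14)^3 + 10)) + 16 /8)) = 6174 /79535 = 0.08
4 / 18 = 2 / 9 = 0.22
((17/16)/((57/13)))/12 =221/10944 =0.02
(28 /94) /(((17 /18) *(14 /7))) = 0.16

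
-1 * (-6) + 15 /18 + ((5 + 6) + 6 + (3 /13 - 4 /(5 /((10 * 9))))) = -3739 /78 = -47.94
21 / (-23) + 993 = 22818 / 23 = 992.09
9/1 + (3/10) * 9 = 117/10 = 11.70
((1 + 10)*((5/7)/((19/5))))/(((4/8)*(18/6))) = 550/399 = 1.38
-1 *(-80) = 80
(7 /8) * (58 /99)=203 /396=0.51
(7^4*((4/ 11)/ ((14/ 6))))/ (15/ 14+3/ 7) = 2744/ 11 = 249.45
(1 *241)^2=58081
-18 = -18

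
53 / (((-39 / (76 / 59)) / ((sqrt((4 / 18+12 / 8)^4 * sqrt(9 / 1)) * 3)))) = -967727 * sqrt(3) / 62127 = -26.98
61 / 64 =0.95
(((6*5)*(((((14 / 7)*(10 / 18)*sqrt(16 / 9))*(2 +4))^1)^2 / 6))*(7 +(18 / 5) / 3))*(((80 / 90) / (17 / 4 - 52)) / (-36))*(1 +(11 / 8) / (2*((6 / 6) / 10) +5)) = 34505600 / 16290963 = 2.12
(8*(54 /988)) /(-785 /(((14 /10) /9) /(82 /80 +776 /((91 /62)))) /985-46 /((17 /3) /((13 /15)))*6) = -236305440 /1489535516603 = -0.00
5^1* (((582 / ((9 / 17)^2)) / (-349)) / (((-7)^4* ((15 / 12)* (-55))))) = 0.00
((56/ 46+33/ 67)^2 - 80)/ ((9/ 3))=-183031255/ 7124043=-25.69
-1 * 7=-7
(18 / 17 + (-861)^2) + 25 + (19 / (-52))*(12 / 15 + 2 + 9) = 741342.75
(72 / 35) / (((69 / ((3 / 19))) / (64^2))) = 294912 / 15295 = 19.28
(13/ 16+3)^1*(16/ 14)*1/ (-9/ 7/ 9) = -61/ 2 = -30.50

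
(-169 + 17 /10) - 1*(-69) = -983 /10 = -98.30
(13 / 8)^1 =13 / 8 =1.62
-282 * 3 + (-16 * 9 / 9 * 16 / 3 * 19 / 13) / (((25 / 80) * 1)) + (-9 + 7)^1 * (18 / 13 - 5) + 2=-18538 / 15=-1235.87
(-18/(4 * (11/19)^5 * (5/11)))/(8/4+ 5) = -21.74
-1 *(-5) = 5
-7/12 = -0.58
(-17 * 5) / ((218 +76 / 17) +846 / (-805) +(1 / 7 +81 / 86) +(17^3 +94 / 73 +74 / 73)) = -7302726550 / 441411651949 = -0.02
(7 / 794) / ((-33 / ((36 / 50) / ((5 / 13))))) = -273 / 545875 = -0.00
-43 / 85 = -0.51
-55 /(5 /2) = -22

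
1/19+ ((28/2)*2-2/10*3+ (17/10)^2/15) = 787891/28500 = 27.65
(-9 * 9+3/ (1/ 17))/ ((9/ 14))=-140/ 3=-46.67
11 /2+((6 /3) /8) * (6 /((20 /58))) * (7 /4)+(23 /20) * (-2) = 173 /16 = 10.81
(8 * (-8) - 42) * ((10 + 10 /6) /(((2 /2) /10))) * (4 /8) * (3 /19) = -18550 /19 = -976.32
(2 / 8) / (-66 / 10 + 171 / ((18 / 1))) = 5 / 58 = 0.09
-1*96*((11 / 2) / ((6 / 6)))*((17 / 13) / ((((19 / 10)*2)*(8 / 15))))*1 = -84150 / 247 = -340.69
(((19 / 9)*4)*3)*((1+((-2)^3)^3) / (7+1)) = -1618.17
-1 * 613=-613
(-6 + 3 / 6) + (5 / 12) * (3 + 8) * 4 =77 / 6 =12.83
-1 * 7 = -7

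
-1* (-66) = 66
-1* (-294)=294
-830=-830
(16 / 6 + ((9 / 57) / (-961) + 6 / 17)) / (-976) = -0.00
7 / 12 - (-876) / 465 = 4589 / 1860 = 2.47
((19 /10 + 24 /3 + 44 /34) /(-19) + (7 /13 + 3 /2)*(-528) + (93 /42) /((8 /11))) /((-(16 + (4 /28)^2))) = 17675693343 /263697200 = 67.03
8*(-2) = -16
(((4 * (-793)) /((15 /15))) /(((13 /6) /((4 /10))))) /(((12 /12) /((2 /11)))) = -5856 /55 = -106.47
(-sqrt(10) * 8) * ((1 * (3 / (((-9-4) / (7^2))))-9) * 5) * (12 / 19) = 126720 * sqrt(10) / 247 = 1622.36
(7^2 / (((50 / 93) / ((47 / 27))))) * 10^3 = 1427860 / 9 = 158651.11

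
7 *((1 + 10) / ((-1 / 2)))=-154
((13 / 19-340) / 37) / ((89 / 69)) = -7.11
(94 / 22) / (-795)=-47 / 8745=-0.01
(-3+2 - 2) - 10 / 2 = -8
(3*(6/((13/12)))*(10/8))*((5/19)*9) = 12150/247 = 49.19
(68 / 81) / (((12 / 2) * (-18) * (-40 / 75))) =85 / 5832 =0.01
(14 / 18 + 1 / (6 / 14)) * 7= 196 / 9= 21.78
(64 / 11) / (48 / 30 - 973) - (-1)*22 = 1175074 / 53427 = 21.99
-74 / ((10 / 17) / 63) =-39627 / 5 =-7925.40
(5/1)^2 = 25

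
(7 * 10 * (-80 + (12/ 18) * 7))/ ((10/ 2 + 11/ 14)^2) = -3100720/ 19683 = -157.53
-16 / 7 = -2.29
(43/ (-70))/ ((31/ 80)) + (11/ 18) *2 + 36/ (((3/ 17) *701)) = -98597/ 1369053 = -0.07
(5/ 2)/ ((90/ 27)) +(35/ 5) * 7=199/ 4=49.75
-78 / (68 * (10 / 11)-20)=-429 / 230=-1.87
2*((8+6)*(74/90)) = 1036/45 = 23.02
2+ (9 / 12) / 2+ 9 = 91 / 8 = 11.38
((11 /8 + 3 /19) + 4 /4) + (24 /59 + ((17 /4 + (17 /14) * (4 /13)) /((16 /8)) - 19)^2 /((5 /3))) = 505105230083 /2970560320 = 170.04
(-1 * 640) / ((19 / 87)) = -55680 / 19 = -2930.53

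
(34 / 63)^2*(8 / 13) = 9248 / 51597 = 0.18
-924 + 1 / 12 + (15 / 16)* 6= -22039 / 24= -918.29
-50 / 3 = -16.67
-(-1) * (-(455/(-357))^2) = -4225/2601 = -1.62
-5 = -5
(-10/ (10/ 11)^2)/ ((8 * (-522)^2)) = -121/ 21798720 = -0.00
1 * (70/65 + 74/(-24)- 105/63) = -191/52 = -3.67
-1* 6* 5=-30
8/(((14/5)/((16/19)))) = 320/133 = 2.41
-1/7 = -0.14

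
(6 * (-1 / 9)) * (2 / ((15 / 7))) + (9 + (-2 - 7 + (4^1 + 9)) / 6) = 407 / 45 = 9.04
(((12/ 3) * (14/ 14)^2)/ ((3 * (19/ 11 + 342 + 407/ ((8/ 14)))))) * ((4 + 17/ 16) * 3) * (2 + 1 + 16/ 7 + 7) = 0.24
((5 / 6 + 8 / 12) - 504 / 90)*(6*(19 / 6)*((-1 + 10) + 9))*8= -56088 / 5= -11217.60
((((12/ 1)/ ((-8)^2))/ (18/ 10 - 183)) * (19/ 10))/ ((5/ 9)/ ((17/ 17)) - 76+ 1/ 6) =171/ 6547360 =0.00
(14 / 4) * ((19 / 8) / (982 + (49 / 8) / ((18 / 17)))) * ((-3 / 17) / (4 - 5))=0.00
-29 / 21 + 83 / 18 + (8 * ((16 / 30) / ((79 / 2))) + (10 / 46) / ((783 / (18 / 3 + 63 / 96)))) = 591346109 / 177048480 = 3.34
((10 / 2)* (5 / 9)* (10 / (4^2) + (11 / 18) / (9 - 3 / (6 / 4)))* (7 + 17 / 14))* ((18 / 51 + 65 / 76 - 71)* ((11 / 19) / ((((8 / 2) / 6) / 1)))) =-113749464125 / 115473792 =-985.07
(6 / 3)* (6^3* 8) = 3456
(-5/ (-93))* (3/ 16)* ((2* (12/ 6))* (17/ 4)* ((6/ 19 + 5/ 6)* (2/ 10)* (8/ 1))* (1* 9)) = 6681/ 2356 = 2.84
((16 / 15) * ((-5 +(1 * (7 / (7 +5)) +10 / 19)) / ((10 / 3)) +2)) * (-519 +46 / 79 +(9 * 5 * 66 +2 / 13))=1062567726 / 487825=2178.17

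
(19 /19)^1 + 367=368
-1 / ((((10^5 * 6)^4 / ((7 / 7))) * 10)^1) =-1 / 1296000000000000000000000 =-0.00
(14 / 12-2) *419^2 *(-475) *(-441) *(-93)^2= -265060428723562.50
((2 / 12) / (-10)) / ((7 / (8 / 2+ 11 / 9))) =-47 / 3780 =-0.01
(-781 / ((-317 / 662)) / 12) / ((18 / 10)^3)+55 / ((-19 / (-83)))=6943600895 / 26344602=263.57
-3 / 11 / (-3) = 1 / 11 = 0.09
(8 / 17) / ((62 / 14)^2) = 392 / 16337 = 0.02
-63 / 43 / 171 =-7 / 817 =-0.01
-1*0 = 0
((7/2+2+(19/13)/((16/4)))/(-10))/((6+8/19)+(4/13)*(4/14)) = -8113/90032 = -0.09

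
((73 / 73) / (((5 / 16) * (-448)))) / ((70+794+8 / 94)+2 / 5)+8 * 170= 7736104273 / 5688312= 1360.00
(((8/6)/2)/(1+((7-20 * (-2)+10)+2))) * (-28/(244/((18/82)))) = -7/25010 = -0.00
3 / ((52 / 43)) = 129 / 52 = 2.48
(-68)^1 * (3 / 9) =-68 / 3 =-22.67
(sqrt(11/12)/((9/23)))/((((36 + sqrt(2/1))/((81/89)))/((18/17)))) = -621 *sqrt(66)/1957822 + 11178 *sqrt(33)/978911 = 0.06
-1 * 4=-4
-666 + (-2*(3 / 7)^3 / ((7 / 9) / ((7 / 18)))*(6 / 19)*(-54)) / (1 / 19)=-219690 / 343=-640.50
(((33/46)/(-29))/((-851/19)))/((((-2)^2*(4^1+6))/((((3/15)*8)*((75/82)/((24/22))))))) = 6897/372356752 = 0.00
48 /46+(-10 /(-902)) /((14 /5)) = 152111 /145222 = 1.05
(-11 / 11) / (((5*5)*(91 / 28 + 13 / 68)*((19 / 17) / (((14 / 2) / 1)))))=-4046 / 55575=-0.07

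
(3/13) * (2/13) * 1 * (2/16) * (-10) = -15/338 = -0.04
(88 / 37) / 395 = 88 / 14615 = 0.01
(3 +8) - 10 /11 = 111 /11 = 10.09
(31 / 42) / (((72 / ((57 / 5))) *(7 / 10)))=589 / 3528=0.17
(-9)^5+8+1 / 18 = -1062737 / 18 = -59040.94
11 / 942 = 0.01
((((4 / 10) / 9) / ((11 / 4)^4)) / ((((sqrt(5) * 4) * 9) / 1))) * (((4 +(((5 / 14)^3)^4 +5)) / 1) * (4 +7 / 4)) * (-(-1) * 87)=340333718830698763 * sqrt(5) / 17508984702610262400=0.04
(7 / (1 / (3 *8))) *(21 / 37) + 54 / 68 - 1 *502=-510565 / 1258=-405.85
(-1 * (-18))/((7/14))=36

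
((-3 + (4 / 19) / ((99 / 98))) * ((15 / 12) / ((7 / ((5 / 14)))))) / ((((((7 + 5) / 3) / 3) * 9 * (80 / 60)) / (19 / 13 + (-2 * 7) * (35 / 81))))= 634189525 / 12422906496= 0.05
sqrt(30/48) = sqrt(10)/4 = 0.79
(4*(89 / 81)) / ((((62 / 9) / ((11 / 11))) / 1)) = 178 / 279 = 0.64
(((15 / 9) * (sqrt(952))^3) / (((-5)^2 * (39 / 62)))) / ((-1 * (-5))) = 118048 * sqrt(238) / 2925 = 622.62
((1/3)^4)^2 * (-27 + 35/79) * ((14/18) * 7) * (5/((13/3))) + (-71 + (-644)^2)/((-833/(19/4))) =-159263915049355/67354517412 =-2364.56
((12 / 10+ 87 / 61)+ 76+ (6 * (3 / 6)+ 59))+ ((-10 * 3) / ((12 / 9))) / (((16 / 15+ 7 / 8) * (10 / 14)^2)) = 8379543 / 71065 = 117.91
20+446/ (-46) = 237/ 23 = 10.30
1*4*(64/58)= 128/29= 4.41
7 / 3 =2.33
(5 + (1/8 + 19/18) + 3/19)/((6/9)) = 8671/912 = 9.51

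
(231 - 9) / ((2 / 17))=1887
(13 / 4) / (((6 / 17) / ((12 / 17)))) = 13 / 2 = 6.50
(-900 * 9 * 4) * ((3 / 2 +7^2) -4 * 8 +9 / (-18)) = -583200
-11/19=-0.58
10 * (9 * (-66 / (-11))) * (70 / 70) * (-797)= -430380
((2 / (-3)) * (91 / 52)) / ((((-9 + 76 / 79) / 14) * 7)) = 553 / 1905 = 0.29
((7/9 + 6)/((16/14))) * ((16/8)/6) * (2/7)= 61/108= 0.56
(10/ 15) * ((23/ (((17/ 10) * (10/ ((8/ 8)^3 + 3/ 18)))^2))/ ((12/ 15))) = 5635/ 62424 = 0.09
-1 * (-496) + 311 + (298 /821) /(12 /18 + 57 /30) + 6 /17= 867805305 /1074689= 807.49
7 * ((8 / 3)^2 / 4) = 112 / 9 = 12.44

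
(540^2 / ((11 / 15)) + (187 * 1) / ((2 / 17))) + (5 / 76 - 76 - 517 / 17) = 5672286585 / 14212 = 399119.52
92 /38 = 46 /19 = 2.42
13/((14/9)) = 117/14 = 8.36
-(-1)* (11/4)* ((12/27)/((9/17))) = 187/81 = 2.31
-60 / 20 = -3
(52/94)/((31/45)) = 0.80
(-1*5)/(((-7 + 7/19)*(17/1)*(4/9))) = 95/952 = 0.10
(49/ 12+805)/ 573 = 1.41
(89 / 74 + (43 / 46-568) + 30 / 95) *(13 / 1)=-7352.11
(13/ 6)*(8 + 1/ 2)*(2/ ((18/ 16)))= 32.74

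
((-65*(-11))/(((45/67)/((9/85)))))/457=9581/38845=0.25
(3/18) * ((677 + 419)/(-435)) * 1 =-548/1305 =-0.42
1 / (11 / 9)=9 / 11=0.82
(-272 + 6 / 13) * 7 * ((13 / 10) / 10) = -2471 / 10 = -247.10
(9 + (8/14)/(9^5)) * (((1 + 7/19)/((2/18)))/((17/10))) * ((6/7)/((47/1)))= 1934447320/1626841503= 1.19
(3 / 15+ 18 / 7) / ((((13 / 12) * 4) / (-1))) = -291 / 455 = -0.64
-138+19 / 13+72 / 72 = -1762 / 13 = -135.54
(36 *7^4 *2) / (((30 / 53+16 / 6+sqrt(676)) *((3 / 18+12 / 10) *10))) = 1472499 / 3403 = 432.71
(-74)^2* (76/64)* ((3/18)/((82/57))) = 494209/656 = 753.37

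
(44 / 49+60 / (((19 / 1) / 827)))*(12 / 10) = 14593296 / 4655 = 3134.97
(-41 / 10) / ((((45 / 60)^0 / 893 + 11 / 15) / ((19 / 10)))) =-2086941 / 196760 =-10.61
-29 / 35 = -0.83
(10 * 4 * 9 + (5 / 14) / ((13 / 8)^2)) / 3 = 426040 / 3549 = 120.05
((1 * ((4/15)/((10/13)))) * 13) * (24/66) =1352/825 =1.64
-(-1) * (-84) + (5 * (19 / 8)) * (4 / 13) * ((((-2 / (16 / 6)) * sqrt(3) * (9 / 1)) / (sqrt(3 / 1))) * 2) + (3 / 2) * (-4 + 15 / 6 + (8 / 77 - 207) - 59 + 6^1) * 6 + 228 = -9040599 / 4004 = -2257.89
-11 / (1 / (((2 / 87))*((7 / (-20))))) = 77 / 870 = 0.09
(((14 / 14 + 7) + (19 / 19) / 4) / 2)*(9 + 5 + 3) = 561 / 8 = 70.12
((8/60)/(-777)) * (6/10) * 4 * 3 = -8/6475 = -0.00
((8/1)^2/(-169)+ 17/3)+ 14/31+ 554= 559.74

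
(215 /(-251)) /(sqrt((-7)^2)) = -0.12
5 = 5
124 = 124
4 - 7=-3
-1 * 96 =-96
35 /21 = 5 /3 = 1.67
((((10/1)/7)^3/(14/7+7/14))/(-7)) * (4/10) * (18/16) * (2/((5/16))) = -1152/2401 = -0.48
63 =63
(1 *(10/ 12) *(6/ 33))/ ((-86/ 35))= -175/ 2838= -0.06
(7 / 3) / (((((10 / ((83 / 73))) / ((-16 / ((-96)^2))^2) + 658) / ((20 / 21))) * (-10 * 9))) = -83 / 9811169307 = -0.00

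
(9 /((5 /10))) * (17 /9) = 34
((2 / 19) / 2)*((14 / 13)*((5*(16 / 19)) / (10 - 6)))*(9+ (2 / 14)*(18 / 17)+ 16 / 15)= 11224 / 18411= 0.61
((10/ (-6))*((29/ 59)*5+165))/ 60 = -2470/ 531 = -4.65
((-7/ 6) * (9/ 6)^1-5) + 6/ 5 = -111/ 20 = -5.55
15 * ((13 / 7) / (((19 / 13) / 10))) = 190.60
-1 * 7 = -7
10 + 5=15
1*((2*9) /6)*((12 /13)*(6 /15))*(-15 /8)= -27 /13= -2.08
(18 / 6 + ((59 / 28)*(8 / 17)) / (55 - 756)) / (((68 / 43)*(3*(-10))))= -10755977 / 170174760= -0.06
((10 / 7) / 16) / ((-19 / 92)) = -115 / 266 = -0.43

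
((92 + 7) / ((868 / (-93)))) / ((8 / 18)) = -23.87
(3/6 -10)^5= -2476099/32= -77378.09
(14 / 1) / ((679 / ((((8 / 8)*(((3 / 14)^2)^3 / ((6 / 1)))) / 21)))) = 81 / 5112554944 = 0.00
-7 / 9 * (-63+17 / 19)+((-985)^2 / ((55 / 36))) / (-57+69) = 99635945 / 1881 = 52969.67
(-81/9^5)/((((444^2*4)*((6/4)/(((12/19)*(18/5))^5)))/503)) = -375487488/10593061034375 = -0.00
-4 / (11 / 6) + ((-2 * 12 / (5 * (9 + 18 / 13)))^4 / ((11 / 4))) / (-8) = -61567867928 / 28191796875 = -2.18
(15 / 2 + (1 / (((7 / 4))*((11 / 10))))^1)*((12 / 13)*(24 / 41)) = 4.33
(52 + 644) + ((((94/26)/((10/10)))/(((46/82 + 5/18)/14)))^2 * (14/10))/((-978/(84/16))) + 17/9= 318478672313653/474972123015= 670.52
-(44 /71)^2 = -1936 /5041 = -0.38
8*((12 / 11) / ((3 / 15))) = 480 / 11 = 43.64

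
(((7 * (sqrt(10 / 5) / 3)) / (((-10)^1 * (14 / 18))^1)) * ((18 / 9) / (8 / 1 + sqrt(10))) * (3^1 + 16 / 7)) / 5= -148 * sqrt(2) / 1575 + 37 * sqrt(5) / 1575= -0.08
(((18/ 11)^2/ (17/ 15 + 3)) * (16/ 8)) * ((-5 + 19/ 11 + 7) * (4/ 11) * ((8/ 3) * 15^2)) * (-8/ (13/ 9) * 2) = -68864256000/ 5900323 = -11671.27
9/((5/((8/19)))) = 72/95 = 0.76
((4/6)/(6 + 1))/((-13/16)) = -32/273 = -0.12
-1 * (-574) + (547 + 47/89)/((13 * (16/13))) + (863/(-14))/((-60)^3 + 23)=654706721695/1076429368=608.22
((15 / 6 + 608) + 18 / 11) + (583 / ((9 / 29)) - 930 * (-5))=1413857 / 198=7140.69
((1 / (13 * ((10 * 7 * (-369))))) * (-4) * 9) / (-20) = -1 / 186550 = -0.00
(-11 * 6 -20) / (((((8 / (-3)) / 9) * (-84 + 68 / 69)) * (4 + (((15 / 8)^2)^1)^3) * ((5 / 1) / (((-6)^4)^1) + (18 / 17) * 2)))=-84061421568 / 2420332656173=-0.03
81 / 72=9 / 8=1.12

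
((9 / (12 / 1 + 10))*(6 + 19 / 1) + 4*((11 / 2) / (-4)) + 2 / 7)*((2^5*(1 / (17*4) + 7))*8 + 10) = 9052.28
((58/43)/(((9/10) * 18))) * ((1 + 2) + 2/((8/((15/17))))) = 10585/39474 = 0.27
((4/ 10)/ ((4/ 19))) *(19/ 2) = 361/ 20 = 18.05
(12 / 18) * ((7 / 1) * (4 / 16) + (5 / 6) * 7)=91 / 18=5.06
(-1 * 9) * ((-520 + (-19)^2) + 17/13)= 18450/13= 1419.23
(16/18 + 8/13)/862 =88/50427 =0.00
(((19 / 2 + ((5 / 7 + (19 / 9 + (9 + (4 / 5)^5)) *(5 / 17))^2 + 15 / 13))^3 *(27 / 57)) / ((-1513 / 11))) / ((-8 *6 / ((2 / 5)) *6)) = 353425727879522326488666780233196351442079749 / 3635963282951070982803132591247558593750000000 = 0.10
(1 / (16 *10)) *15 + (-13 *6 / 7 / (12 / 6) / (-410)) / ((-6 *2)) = 4253 / 45920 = 0.09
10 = 10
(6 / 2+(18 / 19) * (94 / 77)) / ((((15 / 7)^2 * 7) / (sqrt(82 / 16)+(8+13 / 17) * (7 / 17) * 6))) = 2027 * sqrt(82) / 62700+4228322 / 1510025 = 3.09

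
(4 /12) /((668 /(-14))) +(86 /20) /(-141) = -1471 /39245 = -0.04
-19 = -19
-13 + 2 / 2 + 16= 4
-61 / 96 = -0.64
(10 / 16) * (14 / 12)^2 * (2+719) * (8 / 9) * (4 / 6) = 176645 / 486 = 363.47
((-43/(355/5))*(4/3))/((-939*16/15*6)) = 215/1600056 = 0.00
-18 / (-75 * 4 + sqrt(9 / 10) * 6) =9 * sqrt(10) / 24991 + 1500 / 24991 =0.06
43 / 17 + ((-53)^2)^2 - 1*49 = 134137387 / 17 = 7890434.53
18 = 18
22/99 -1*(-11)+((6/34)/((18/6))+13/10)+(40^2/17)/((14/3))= 350743/10710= 32.75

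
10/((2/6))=30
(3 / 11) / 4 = 3 / 44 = 0.07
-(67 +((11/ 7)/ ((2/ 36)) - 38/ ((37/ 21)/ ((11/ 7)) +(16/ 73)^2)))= -90371245/ 1439347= -62.79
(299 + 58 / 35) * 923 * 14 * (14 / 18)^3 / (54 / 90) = 3046608.18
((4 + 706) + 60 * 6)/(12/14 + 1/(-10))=74900/53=1413.21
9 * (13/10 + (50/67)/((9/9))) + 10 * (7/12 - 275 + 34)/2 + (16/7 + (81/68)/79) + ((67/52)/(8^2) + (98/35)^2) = -184492513388597/157214803200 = -1173.51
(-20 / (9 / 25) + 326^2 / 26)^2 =222540514564 / 13689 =16256886.15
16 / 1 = 16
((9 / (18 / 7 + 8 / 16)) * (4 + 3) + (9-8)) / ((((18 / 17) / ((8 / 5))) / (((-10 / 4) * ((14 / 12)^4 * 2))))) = -37755725 / 125388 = -301.11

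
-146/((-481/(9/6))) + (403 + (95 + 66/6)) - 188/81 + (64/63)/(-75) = 507.12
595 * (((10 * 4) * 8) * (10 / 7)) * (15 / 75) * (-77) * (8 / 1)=-33510400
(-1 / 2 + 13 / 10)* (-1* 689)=-2756 / 5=-551.20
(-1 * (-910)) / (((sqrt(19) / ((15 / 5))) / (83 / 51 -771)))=-35706580 * sqrt(19) / 323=-481861.84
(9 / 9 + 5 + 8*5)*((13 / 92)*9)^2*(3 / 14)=41067 / 2576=15.94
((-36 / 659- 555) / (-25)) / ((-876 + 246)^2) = 121927 / 2179642500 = 0.00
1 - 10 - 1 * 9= -18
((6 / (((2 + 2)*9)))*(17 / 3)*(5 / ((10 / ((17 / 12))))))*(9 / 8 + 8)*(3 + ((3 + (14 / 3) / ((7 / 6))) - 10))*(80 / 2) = 0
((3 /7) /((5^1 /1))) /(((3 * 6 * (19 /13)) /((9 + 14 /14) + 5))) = 0.05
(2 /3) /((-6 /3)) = -1 /3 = -0.33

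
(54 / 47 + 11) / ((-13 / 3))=-1713 / 611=-2.80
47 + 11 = 58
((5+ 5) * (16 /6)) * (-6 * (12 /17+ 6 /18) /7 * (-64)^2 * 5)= -173670400 /357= -486471.71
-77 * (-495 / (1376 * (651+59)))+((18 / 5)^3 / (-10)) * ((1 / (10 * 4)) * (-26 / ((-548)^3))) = 30627210406797 / 785034070900000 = 0.04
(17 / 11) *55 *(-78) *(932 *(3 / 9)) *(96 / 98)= -98866560 / 49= -2017684.90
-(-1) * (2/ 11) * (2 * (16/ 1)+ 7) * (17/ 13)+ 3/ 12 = 419/ 44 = 9.52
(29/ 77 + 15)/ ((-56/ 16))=-2368/ 539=-4.39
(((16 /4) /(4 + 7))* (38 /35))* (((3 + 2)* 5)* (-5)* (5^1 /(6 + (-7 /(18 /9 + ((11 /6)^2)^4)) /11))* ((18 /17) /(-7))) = 12409932441000 /1993318762603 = 6.23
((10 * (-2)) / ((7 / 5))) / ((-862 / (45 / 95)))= 450 / 57323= 0.01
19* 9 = 171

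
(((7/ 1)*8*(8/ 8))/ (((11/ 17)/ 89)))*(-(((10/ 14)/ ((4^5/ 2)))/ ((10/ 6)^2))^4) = -9926793/ 20256139509760000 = -0.00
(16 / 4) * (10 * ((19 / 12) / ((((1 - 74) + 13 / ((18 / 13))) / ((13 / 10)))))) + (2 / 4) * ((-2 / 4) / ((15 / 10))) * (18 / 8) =-15291 / 9160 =-1.67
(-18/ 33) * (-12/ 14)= 36/ 77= 0.47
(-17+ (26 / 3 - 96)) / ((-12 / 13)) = 4069 / 36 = 113.03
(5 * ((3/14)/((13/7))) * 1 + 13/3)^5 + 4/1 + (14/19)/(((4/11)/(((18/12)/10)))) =784100651523301/274281564960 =2858.74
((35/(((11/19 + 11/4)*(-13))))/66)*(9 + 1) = -13300/108537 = -0.12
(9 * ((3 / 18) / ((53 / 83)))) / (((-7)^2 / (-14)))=-249 / 371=-0.67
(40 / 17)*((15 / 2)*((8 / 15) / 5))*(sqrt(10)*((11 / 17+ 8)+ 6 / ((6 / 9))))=9600*sqrt(10) / 289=105.04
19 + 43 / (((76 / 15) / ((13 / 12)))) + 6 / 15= 43463 / 1520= 28.59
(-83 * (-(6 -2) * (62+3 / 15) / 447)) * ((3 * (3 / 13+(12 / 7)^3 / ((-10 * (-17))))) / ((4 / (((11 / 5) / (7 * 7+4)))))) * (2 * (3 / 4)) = 0.56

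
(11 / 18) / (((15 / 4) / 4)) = 88 / 135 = 0.65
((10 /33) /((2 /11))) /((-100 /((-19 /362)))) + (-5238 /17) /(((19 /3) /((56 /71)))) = -19112816753 /498104760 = -38.37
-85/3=-28.33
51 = 51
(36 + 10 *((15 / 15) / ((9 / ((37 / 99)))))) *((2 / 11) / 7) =0.95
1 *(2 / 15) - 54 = -808 / 15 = -53.87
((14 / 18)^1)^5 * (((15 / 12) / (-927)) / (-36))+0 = 84035 / 7882332912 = 0.00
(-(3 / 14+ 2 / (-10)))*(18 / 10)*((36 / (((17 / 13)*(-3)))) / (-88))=-351 / 130900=-0.00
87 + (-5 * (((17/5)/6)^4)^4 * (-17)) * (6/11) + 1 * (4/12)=87.34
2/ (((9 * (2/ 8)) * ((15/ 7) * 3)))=56/ 405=0.14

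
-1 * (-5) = 5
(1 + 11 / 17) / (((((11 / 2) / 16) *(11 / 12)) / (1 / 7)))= 1536 / 2057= 0.75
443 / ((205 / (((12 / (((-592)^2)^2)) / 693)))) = 0.00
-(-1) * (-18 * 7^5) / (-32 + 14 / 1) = 16807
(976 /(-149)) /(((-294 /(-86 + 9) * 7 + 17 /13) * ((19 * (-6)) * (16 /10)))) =43615 /34048437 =0.00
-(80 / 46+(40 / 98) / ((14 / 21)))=-2650 / 1127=-2.35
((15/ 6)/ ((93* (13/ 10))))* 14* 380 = 133000/ 1209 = 110.01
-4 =-4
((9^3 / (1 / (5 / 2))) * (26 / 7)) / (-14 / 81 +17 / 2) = 7676370 / 9443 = 812.92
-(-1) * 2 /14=1 /7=0.14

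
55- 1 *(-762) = 817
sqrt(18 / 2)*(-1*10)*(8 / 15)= -16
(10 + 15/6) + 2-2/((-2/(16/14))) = 219/14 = 15.64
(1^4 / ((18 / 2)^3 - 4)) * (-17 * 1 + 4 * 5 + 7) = 2 / 145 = 0.01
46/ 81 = 0.57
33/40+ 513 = 20553/40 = 513.82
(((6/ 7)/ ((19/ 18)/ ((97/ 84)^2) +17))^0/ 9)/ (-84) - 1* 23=-17389/ 756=-23.00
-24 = -24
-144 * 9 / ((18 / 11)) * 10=-7920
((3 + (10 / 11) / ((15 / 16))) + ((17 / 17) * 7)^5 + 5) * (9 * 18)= 29966058 / 11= 2724187.09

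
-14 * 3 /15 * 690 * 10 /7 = -2760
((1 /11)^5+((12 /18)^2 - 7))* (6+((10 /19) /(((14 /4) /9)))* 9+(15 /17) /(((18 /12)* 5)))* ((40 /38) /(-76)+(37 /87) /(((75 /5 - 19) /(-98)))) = -128475072781756000 /102927862076193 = -1248.21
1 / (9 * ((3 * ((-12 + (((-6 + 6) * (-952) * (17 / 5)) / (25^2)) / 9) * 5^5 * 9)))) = -1 / 9112500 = -0.00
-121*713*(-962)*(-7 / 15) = -580962382 / 15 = -38730825.47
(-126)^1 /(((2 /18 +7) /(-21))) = 11907 /32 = 372.09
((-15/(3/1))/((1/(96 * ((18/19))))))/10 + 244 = 3772/19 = 198.53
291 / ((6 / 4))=194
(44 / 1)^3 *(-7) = -596288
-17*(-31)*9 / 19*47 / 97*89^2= 1765757241 / 1843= 958088.57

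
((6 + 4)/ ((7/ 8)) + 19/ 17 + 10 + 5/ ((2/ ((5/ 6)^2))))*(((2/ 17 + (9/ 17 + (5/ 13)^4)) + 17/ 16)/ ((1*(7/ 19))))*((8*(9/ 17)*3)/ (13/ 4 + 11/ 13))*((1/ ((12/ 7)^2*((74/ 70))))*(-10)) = -251483761200875/ 220712869728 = -1139.42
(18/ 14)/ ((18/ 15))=15/ 14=1.07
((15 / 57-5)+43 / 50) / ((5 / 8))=-14732 / 2375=-6.20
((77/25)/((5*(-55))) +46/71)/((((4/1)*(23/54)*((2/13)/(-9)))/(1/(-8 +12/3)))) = 89251227/16330000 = 5.47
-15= -15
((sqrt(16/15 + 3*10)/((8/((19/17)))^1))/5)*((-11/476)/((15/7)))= -209*sqrt(6990)/10404000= -0.00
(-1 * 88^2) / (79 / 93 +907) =-360096 / 42215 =-8.53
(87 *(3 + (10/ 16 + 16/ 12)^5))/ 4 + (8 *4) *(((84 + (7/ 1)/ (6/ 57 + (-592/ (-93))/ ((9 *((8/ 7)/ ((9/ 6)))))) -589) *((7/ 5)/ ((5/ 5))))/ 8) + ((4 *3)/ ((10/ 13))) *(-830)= -4376206852142023/ 290848112640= -15046.36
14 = 14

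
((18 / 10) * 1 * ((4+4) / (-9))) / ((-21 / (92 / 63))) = 736 / 6615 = 0.11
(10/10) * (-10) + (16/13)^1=-8.77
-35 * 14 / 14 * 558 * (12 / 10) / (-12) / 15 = 651 / 5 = 130.20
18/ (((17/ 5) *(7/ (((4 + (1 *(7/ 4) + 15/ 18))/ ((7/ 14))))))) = 1185/ 119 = 9.96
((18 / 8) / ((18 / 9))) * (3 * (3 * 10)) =405 / 4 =101.25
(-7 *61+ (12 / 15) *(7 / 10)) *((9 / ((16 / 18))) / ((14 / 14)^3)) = -863541 / 200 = -4317.70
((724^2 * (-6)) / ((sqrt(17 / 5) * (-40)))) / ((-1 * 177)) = -131044 * sqrt(85) / 5015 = -240.91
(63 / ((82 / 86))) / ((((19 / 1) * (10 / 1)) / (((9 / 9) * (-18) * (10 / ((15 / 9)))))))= -146286 / 3895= -37.56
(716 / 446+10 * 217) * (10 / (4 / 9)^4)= 3971602935 / 7136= 556558.71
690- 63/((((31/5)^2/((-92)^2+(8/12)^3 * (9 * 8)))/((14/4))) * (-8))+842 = 7319177/961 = 7616.21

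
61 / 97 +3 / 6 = 219 / 194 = 1.13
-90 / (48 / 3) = -45 / 8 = -5.62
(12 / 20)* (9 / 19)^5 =177147 / 12380495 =0.01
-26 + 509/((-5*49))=-6879/245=-28.08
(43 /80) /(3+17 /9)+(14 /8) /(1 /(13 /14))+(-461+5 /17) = -27464821 /59840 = -458.97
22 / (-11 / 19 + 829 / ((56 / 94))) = 11704 / 739989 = 0.02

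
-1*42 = -42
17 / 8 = 2.12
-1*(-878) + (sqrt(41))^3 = 41*sqrt(41) + 878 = 1140.53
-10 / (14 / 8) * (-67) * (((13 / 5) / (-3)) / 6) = -3484 / 63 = -55.30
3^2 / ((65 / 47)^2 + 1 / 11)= 72897 / 16228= 4.49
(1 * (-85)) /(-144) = 85 /144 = 0.59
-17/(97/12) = -204/97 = -2.10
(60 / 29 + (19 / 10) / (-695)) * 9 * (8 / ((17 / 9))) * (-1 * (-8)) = 63496224 / 100775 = 630.08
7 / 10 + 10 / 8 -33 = -621 / 20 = -31.05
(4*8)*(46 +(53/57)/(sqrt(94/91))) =1501.28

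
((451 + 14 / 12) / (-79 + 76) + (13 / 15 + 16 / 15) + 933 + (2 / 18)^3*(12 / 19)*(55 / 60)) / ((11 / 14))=760348337 / 761805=998.09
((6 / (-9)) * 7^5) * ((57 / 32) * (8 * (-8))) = 1277332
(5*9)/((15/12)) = 36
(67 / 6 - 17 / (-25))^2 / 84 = 3157729 / 1890000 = 1.67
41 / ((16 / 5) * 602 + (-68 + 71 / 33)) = 6765 / 306991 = 0.02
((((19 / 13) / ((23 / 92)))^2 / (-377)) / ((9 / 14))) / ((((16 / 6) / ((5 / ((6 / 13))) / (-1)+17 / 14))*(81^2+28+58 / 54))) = 218766 / 2834145379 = 0.00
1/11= 0.09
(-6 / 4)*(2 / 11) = -3 / 11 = -0.27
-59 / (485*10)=-59 / 4850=-0.01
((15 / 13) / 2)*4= 30 / 13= 2.31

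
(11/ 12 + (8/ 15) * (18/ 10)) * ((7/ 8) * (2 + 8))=3941/ 240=16.42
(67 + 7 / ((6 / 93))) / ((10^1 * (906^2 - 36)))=13 / 608000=0.00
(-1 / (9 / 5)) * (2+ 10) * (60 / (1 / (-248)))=99200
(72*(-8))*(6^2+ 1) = -21312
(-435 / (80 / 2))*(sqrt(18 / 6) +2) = -87 / 4 - 87*sqrt(3) / 8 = -40.59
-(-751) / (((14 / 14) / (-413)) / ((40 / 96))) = -1550815 / 12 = -129234.58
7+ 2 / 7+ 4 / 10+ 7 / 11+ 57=25149 / 385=65.32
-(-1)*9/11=9/11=0.82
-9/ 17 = -0.53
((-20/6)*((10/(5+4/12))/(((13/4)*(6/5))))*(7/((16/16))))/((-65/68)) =5950/507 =11.74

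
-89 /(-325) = 89 /325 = 0.27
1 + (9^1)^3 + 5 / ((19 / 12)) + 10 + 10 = 14310 / 19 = 753.16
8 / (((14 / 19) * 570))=2 / 105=0.02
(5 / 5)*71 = 71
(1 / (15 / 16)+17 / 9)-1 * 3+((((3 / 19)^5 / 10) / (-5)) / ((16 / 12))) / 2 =-396182401 / 8913956400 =-0.04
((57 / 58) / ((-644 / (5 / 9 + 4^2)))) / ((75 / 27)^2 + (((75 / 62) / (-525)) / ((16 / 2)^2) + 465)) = -37912752 / 709383153653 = -0.00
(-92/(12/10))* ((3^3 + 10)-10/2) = -2453.33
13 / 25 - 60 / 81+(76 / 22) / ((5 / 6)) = 29141 / 7425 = 3.92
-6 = -6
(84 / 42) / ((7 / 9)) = 18 / 7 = 2.57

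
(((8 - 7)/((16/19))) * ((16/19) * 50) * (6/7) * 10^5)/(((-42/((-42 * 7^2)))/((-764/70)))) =-2292000000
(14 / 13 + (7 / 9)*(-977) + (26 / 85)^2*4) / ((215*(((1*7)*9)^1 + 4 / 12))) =-641126357 / 11510508750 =-0.06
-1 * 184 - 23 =-207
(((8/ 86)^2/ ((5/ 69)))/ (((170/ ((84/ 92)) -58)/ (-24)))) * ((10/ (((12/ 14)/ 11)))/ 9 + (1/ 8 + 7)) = -2974636/ 6221885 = -0.48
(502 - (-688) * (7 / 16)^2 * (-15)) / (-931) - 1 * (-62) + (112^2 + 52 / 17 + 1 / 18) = 28740887941 / 2279088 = 12610.70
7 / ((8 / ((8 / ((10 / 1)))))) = 7 / 10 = 0.70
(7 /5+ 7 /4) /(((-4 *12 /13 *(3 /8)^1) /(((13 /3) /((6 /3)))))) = -1183 /240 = -4.93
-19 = -19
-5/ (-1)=5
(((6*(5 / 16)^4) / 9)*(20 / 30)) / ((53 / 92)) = 14375 / 1953792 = 0.01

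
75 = 75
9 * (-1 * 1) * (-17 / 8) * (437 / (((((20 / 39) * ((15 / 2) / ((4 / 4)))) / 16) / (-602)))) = -523254186 / 25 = -20930167.44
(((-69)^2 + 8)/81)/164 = 4769/13284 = 0.36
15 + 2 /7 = 107 /7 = 15.29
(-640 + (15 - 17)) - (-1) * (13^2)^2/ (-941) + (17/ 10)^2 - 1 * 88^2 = -791706751/ 94100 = -8413.46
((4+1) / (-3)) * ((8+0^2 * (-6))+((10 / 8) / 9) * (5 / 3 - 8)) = -3845 / 324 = -11.87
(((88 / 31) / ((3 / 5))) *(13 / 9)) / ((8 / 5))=3575 / 837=4.27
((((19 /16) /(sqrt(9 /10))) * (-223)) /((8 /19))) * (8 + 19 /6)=-5393701 * sqrt(10) /2304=-7402.94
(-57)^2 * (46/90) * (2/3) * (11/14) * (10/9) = 182666/189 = 966.49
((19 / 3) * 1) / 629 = 19 / 1887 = 0.01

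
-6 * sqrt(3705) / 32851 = -0.01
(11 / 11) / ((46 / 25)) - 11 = -481 / 46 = -10.46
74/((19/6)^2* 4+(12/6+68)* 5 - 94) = 666/2665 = 0.25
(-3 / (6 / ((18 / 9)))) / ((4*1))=-1 / 4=-0.25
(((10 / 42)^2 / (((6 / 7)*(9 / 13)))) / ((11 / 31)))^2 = 0.07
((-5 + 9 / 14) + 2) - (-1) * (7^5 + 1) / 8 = 29381 / 14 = 2098.64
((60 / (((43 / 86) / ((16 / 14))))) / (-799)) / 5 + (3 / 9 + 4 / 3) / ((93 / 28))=729452 / 1560447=0.47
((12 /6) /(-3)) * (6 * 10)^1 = -40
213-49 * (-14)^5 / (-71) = -26338253 / 71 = -370961.31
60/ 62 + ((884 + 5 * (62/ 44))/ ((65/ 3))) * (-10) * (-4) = 7296606/ 4433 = 1645.97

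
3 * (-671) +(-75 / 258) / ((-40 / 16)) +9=-2003.88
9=9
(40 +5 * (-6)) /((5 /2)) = 4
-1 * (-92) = 92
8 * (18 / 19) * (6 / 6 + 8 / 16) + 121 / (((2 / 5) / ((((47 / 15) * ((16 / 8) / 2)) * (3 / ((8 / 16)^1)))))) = 108269 / 19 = 5698.37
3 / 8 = 0.38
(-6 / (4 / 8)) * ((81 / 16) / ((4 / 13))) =-3159 / 16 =-197.44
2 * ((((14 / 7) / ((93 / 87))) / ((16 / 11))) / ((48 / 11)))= 3509 / 5952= 0.59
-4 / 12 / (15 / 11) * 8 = -88 / 45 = -1.96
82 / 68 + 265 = 9051 / 34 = 266.21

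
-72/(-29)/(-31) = -72/899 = -0.08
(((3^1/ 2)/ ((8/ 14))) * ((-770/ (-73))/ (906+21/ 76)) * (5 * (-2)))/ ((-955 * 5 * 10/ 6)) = 20482/ 533528895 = 0.00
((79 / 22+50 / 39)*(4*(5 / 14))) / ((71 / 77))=20905 / 2769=7.55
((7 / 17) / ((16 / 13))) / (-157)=-91 / 42704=-0.00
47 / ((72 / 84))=329 / 6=54.83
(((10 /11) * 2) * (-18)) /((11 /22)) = -720 /11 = -65.45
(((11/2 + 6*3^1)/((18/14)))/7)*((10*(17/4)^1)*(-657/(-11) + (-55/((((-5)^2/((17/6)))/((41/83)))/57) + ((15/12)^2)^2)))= -35277122807/2804736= -12577.70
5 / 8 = 0.62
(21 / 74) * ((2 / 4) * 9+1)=231 / 148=1.56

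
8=8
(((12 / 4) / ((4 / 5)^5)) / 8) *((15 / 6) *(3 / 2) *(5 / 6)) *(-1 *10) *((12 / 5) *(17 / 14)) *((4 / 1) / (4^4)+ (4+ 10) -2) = -9191953125 / 7340032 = -1252.30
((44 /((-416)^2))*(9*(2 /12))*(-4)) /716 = -33 /15488512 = -0.00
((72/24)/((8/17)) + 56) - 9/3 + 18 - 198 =-965/8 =-120.62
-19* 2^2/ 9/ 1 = -76/ 9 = -8.44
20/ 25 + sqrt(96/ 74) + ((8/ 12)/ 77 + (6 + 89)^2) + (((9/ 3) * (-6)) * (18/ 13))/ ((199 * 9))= 4 * sqrt(111)/ 37 + 26968939303/ 2987985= 9026.93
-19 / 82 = -0.23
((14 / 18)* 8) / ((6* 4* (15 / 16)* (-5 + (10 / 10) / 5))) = -14 / 243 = -0.06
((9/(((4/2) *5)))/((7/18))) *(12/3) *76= 703.54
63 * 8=504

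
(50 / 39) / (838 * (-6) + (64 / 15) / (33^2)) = -136125 / 533860054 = -0.00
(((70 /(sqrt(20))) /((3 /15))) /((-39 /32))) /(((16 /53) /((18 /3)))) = -7420 * sqrt(5) /13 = -1276.28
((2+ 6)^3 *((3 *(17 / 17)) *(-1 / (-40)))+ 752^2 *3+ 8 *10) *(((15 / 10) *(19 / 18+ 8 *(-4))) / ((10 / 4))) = -2362557832 / 75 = -31500771.09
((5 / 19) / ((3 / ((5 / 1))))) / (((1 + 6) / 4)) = 100 / 399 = 0.25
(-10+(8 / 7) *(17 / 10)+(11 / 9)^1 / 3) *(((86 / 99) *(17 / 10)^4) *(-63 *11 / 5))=25962252287 / 3375000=7692.52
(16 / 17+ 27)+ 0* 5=475 / 17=27.94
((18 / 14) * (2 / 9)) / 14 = 1 / 49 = 0.02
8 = 8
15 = 15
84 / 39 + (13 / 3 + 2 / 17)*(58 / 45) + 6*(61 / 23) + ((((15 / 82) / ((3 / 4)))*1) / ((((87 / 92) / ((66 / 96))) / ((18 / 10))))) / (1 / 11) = 44571910217 / 1631795490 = 27.31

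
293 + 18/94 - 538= -11506/47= -244.81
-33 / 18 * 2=-11 / 3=-3.67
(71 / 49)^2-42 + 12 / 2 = -33.90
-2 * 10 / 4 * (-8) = 40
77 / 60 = 1.28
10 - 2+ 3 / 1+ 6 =17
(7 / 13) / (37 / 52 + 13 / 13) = 28 / 89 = 0.31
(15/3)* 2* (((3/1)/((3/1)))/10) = 1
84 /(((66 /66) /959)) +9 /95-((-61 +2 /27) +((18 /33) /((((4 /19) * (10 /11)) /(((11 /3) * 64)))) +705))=79243.22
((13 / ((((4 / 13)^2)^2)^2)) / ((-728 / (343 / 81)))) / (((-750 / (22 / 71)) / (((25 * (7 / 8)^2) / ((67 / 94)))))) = 1012580411399557 / 96968198062080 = 10.44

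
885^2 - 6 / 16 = 6265797 / 8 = 783224.62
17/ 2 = 8.50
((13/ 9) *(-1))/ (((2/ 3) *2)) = -13/ 12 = -1.08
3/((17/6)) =18/17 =1.06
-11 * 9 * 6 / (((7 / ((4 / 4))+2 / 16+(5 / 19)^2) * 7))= -1715472 / 145439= -11.80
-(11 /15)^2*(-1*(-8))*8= -7744 /225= -34.42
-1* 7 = -7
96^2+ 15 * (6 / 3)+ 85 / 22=203497 / 22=9249.86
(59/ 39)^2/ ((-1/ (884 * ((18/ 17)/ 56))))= -3481/ 91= -38.25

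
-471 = -471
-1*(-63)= 63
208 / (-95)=-208 / 95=-2.19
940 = 940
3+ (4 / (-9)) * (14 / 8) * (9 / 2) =-1 / 2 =-0.50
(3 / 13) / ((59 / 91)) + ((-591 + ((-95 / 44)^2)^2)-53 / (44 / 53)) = -139925692037 / 221137664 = -632.75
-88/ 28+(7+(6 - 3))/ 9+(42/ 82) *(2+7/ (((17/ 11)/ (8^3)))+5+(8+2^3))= 52586029/ 43911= 1197.56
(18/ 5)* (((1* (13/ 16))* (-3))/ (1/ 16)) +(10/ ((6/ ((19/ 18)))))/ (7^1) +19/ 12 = -523777/ 3780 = -138.57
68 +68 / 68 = 69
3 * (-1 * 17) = -51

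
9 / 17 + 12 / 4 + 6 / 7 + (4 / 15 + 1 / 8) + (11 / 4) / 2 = 21967 / 3570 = 6.15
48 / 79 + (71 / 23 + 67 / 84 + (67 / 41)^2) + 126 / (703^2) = 908236650003995 / 126798050634612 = 7.16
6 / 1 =6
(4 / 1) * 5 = 20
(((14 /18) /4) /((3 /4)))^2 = 49 /729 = 0.07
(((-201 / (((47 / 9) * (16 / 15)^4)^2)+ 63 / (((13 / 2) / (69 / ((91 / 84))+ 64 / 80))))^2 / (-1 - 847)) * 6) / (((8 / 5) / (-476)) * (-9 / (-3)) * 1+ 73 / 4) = -8839548671268841929122103510256885626333 / 59150745593649180901508581098499604480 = -149.44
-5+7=2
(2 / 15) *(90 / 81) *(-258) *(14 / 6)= -2408 / 27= -89.19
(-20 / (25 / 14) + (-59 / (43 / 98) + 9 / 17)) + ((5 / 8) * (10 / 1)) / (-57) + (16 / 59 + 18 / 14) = -49453171499 / 344169420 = -143.69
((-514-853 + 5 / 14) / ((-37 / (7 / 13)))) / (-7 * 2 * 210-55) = -19133 / 2881190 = -0.01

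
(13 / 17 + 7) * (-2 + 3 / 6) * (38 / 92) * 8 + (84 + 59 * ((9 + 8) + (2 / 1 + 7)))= 1579.51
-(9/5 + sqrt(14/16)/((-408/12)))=-9/5 + sqrt(14)/136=-1.77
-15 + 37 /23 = -308 /23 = -13.39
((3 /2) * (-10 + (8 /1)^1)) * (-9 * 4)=108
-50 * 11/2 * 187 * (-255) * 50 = 655668750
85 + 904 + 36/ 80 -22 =19349/ 20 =967.45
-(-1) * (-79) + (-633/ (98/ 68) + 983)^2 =295612.81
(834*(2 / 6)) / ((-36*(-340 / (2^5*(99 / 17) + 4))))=112451 / 26010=4.32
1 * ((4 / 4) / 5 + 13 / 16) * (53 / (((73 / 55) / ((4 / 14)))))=47223 / 4088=11.55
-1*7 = -7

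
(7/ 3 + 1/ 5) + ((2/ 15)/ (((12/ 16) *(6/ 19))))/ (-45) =15314/ 6075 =2.52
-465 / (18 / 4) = -310 / 3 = -103.33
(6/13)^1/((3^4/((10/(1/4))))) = 80/351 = 0.23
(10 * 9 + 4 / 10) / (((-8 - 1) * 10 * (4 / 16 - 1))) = 904 / 675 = 1.34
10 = 10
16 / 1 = 16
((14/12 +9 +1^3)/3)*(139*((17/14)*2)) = 158321/126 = 1256.52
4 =4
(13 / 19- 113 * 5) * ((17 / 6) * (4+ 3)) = -212653 / 19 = -11192.26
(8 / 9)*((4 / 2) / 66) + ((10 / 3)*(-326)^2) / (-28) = -26303254 / 2079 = -12651.88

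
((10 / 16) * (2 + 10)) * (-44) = -330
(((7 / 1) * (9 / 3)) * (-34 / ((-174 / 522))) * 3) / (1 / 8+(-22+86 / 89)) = -4575312 / 14887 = -307.34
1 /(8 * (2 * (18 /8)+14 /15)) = 15 /652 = 0.02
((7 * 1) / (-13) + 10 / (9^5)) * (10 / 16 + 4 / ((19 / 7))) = -131814947 / 116680824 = -1.13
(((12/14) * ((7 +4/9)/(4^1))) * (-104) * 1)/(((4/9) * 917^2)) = -2613/5886223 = -0.00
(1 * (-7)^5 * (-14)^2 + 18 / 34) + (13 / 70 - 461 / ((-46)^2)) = -4147427805377 / 1259020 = -3294171.50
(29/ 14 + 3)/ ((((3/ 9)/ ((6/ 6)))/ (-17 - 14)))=-6603/ 14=-471.64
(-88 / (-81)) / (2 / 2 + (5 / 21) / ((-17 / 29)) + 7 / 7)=10472 / 15363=0.68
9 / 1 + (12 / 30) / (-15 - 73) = 1979 / 220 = 9.00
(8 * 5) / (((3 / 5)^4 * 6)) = 12500 / 243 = 51.44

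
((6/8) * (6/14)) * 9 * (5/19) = 405/532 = 0.76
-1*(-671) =671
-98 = -98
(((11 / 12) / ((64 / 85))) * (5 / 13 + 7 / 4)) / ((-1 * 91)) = -34595 / 1211392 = -0.03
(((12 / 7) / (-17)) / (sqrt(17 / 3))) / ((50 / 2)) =-12 *sqrt(51) / 50575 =-0.00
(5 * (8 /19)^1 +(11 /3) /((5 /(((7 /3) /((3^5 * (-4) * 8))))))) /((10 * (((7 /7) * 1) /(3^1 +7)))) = 13995337 /6648480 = 2.11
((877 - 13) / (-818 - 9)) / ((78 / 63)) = -9072 / 10751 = -0.84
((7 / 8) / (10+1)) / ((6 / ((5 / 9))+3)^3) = 875 / 28908792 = 0.00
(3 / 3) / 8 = 1 / 8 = 0.12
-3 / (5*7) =-3 / 35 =-0.09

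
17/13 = 1.31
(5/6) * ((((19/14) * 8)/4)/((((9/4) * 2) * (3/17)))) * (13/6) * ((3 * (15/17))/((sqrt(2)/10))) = 30875 * sqrt(2)/378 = 115.51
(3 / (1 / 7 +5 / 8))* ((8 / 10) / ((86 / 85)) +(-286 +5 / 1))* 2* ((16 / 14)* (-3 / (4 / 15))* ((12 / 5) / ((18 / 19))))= 131864256 / 1849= 71316.53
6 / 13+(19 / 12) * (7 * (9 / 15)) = 1849 / 260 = 7.11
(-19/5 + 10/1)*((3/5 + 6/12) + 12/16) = 1147/100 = 11.47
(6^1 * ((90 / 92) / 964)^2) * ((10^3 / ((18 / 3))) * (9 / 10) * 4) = 455625 / 122899396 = 0.00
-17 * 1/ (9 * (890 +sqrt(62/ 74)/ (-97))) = -309838370/ 145988549613-97 * sqrt(1147)/ 145988549613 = -0.00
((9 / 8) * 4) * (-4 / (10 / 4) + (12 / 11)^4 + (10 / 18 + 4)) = 2880373 / 146410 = 19.67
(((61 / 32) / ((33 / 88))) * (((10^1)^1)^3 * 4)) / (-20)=-3050 / 3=-1016.67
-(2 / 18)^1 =-1 / 9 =-0.11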